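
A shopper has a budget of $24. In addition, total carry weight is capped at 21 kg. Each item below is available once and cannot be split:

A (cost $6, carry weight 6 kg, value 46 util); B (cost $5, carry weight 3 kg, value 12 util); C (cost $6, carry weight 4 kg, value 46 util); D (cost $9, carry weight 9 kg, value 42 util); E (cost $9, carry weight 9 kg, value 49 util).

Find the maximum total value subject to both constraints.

Feasible sets respecting both limits:
- A+C+E: cost 21, carry weight 19, value 141
- A+C+D: cost 21, carry weight 19, value 134
- A+B+E: cost 20, carry weight 18, value 107
Best: 141 util.

141 util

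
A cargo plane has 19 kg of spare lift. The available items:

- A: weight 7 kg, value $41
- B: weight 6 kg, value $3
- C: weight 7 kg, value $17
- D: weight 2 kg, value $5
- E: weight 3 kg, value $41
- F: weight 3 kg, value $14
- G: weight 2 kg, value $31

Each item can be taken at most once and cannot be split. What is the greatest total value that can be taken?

$132

Check high-value combinations within 19 kg:
- A+D+E+F+G: weight 7+2+3+3+2=17, value 41+5+41+14+31=132
- A+C+E+G: weight 7+7+3+2=19, value 41+17+41+31=130
- A+E+F+G: weight 7+3+3+2=15, value 41+41+14+31=127
- A+D+E+G: weight 7+2+3+2=14, value 41+5+41+31=118
- A+B+E+G: weight 7+6+3+2=18, value 41+3+41+31=116
Best: $132.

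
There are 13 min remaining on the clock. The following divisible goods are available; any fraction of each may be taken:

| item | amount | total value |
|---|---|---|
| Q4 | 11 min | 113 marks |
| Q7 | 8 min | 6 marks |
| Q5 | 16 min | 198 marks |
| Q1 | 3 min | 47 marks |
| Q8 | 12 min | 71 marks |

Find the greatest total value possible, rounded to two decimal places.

Take in order of value per unit:
- Q1 (47/3 per unit): all 3 → value 47, running total 47.00
- Q5 (198/16 per unit): 10 of 16 → value 10×198/16 = 123.7500, running total 170.75
Total 170.75.

170.75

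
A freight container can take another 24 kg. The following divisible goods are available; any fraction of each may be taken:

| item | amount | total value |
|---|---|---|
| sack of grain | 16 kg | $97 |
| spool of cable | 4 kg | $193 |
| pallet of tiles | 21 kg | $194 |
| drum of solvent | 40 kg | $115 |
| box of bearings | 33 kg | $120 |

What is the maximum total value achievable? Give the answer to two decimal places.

Take in order of value per unit:
- spool of cable (193/4 per unit): all 4 → value 193, running total 193.00
- pallet of tiles (194/21 per unit): 20 of 21 → value 20×194/21 = 184.7619, running total 377.76
Total 377.76.

377.76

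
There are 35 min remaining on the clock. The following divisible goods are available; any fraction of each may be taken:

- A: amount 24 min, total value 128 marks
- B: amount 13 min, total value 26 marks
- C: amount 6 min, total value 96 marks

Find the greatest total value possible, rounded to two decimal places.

234.00

Take in order of value per unit:
- C (96/6 per unit): all 6 → value 96, running total 96.00
- A (128/24 per unit): all 24 → value 128, running total 224.00
- B (26/13 per unit): 5 of 13 → value 5×26/13 = 10.0000, running total 234.00
Total 234.00.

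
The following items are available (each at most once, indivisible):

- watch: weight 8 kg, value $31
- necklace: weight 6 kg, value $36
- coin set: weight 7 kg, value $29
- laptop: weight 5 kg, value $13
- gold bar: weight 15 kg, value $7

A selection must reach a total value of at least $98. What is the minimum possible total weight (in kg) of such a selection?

26

Subsets with value ≥ 98, sorted by total weight:
- watch+necklace+coin set+laptop: weight 26, value 109
- watch+necklace+coin set+gold bar: weight 36, value 103
- watch+necklace+coin set+laptop+gold bar: weight 41, value 116
Minimum weight: 26 kg.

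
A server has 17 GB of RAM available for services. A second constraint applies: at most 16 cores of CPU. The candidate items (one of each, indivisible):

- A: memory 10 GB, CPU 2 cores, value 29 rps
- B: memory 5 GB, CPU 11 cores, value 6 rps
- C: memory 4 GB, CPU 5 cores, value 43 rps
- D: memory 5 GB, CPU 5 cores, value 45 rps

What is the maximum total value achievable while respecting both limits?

88 rps

Feasible sets respecting both limits:
- C+D: memory 9, CPU 10, value 88
- A+D: memory 15, CPU 7, value 74
- A+C: memory 14, CPU 7, value 72
- B+D: memory 10, CPU 16, value 51
Best: 88 rps.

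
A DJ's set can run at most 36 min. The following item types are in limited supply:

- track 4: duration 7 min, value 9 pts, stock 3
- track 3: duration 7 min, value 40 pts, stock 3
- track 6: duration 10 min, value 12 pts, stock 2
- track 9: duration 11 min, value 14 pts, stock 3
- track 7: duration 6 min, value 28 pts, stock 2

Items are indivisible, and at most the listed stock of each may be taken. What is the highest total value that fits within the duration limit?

176 pts

Top feasible selections:
- 3×track 3 + 2×track 7: duration 33, value 176
- 1×track 4 + 3×track 3 + 1×track 7: duration 34, value 157
Best: 176 pts.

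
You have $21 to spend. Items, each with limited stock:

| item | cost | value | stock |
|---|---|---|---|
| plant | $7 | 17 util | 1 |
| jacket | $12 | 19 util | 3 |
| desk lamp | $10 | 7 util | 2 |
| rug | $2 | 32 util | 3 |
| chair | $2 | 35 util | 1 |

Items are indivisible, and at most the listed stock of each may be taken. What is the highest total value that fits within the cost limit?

150 util

Top feasible selections:
- 1×jacket + 3×rug + 1×chair: cost 20, value 150
- 1×plant + 3×rug + 1×chair: cost 15, value 148
- 1×desk lamp + 3×rug + 1×chair: cost 18, value 138
- 3×rug + 1×chair: cost 8, value 131
Best: 150 util.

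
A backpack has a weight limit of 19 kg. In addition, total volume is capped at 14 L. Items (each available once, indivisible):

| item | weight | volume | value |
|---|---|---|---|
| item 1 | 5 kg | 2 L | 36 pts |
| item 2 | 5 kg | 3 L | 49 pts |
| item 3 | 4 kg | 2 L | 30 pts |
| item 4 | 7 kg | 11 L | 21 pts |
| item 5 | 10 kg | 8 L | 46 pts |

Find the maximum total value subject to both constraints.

125 pts

Feasible sets respecting both limits:
- item 2+item 3+item 5: weight 19, volume 13, value 125
- item 1+item 2+item 3: weight 14, volume 7, value 115
- item 1+item 3+item 5: weight 19, volume 12, value 112
Best: 125 pts.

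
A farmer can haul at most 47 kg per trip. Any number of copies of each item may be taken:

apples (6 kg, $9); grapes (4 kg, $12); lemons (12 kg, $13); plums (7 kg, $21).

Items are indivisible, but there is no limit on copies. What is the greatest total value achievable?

$141

Best value-per-unit is grapes at 12/4; filling with it alone gives 11×12 = 132.
Optimal mix: 10×grapes + 1×plums → weight 47, value 141.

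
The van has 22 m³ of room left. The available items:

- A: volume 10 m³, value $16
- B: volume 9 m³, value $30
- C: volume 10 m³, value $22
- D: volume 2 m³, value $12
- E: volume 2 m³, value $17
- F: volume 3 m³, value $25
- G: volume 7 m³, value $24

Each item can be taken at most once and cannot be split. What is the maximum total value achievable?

$96

Check high-value combinations within 22 m³:
- B+E+F+G: volume 9+2+3+7=21, value 30+17+25+24=96
- B+D+F+G: volume 9+2+3+7=21, value 30+12+25+24=91
- C+E+F+G: volume 10+2+3+7=22, value 22+17+25+24=88
- B+D+E+F: volume 9+2+2+3=16, value 30+12+17+25=84
Best: $96.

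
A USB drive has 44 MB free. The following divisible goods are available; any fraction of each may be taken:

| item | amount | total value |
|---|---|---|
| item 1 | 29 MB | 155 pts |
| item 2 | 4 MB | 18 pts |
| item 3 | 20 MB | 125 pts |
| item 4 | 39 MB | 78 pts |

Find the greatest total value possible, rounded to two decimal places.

Take in order of value per unit:
- item 3 (125/20 per unit): all 20 → value 125, running total 125.00
- item 1 (155/29 per unit): 24 of 29 → value 24×155/29 = 128.2759, running total 253.28
Total 253.28.

253.28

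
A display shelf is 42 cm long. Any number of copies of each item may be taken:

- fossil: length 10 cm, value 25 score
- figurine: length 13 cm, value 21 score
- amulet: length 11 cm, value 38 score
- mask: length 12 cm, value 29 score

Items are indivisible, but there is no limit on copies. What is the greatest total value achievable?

Best value-per-unit is amulet at 38/11; filling with it alone gives 3×38 = 114.
Optimal mix: 2×fossil + 2×amulet → length 42, value 126.

126 score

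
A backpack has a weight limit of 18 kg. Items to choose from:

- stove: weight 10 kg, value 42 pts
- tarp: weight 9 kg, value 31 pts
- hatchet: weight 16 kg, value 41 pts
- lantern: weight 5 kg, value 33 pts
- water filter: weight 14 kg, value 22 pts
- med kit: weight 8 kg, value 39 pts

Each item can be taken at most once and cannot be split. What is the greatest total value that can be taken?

81 pts

This is a 0/1 knapsack; check combinations near the capacity.
- stove+med kit: weight 10+8=18, value 42+39=81
- stove+lantern: weight 10+5=15, value 42+33=75
- lantern+med kit: weight 5+8=13, value 33+39=72
- tarp+med kit: weight 9+8=17, value 31+39=70
- tarp+lantern: weight 9+5=14, value 31+33=64
Best: 81 pts.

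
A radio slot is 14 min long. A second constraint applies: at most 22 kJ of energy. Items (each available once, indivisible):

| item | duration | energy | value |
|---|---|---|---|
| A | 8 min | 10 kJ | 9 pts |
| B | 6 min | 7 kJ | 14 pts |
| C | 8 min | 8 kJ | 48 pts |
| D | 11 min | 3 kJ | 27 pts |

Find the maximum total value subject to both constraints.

Feasible sets respecting both limits:
- B+C: duration 14, energy 15, value 62
- C: duration 8, energy 8, value 48
- D: duration 11, energy 3, value 27
- A+B: duration 14, energy 17, value 23
Best: 62 pts.

62 pts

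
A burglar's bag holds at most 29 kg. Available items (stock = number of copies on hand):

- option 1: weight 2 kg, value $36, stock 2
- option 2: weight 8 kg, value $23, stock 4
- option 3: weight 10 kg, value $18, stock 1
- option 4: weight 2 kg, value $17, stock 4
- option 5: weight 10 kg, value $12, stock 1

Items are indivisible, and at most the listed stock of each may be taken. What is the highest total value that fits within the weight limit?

Best selections within weight 29 and stock limits:
- 2×option 1 + 2×option 2 + 4×option 4: weight 28, value 186
- 2×option 1 + 2×option 2 + 3×option 4: weight 26, value 169
- 2×option 1 + 1×option 2 + 1×option 3 + 3×option 4: weight 28, value 164
- 2×option 1 + 1×option 2 + 4×option 4: weight 20, value 163
Best: $186.

$186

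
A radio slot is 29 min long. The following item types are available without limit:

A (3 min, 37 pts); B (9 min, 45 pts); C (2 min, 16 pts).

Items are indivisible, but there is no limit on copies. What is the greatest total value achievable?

Best value-per-unit is A at 37/3; filling with it alone gives 9×37 = 333.
Optimal mix: 9×A + 1×C → duration 29, value 349.

349 pts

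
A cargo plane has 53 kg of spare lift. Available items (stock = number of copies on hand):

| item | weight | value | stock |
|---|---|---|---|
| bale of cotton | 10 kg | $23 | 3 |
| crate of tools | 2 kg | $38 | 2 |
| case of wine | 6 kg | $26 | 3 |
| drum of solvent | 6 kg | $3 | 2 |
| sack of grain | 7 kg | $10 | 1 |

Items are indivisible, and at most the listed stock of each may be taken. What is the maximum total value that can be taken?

$223

Best selections within weight 53 and stock limits:
- 3×bale of cotton + 2×crate of tools + 3×case of wine: weight 52, value 223
- 2×bale of cotton + 2×crate of tools + 3×case of wine + 1×sack of grain: weight 49, value 210
- 3×bale of cotton + 2×crate of tools + 2×case of wine + 1×sack of grain: weight 53, value 207
Best: $223.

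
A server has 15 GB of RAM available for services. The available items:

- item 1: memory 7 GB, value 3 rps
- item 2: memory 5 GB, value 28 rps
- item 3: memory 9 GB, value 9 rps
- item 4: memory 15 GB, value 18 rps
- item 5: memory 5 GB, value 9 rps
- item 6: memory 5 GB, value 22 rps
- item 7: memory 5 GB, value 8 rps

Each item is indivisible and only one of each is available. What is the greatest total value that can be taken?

59 rps

Check high-value combinations within 15 GB:
- item 2+item 5+item 6: memory 5+5+5=15, value 28+9+22=59
- item 2+item 6+item 7: memory 5+5+5=15, value 28+22+8=58
- item 2+item 6: memory 5+5=10, value 28+22=50
- item 2+item 5+item 7: memory 5+5+5=15, value 28+9+8=45
- item 5+item 6+item 7: memory 5+5+5=15, value 9+22+8=39
Best: 59 rps.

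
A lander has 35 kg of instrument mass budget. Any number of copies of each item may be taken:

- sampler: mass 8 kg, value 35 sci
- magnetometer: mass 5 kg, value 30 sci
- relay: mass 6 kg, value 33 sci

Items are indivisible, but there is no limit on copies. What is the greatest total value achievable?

210 sci

Best value-per-unit is magnetometer at 30/5, and filling with it alone uses mass 7×5=35. No mix of the others beats 7×30 = 210.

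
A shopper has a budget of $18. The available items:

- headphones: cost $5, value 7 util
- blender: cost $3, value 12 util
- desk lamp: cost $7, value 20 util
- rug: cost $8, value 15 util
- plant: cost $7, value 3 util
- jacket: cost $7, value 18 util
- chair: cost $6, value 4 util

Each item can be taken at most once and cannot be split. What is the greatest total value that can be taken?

Check high-value combinations within $18:
- blender+desk lamp+jacket: cost 3+7+7=17, value 12+20+18=50
- blender+desk lamp+rug: cost 3+7+8=18, value 12+20+15=47
- blender+rug+jacket: cost 3+8+7=18, value 12+15+18=45
- headphones+blender+desk lamp: cost 5+3+7=15, value 7+12+20=39
- desk lamp+jacket: cost 7+7=14, value 20+18=38
Best: 50 util.

50 util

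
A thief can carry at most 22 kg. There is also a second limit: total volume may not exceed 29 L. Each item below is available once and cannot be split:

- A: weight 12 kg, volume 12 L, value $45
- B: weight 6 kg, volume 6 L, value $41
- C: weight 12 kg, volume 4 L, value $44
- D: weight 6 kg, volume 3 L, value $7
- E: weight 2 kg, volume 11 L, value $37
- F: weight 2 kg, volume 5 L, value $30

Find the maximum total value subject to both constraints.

Feasible sets respecting both limits:
- B+C+E+F: weight 22, volume 26, value 152
- A+B+E: weight 20, volume 29, value 123
- B+C+E: weight 20, volume 21, value 122
- C+D+E+F: weight 22, volume 23, value 118
Best: $152.

$152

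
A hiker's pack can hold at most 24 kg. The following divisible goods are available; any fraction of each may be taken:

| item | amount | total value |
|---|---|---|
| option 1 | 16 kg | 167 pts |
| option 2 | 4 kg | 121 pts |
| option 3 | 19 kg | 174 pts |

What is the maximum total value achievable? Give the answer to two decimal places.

324.63

Take in order of value per unit:
- option 2 (121/4 per unit): all 4 → value 121, running total 121.00
- option 1 (167/16 per unit): all 16 → value 167, running total 288.00
- option 3 (174/19 per unit): 4 of 19 → value 4×174/19 = 36.6316, running total 324.63
Total 324.63.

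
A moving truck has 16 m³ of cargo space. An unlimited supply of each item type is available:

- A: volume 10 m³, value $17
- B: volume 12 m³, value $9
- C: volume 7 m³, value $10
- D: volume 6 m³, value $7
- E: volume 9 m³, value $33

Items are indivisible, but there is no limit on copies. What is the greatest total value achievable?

Best value-per-unit is E at 33/9; filling with it alone gives 1×33 = 33.
Optimal mix: 1×C + 1×E → volume 16, value 43.

$43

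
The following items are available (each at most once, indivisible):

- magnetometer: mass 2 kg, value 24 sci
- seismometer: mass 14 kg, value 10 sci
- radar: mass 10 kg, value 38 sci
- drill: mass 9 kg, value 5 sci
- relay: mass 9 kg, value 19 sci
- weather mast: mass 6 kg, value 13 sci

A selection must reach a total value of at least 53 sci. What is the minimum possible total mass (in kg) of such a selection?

12

Subsets with value ≥ 53, sorted by total mass:
- magnetometer+radar: mass 12, value 62
- magnetometer+relay+weather mast: mass 17, value 56
- magnetometer+radar+weather mast: mass 18, value 75
Minimum mass: 12 kg.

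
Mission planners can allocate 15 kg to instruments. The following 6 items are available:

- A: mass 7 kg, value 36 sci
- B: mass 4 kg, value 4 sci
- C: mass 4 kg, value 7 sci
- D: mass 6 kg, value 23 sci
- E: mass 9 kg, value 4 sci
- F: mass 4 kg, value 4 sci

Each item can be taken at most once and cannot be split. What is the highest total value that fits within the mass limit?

Check high-value combinations within 15 kg:
- A+D: mass 7+6=13, value 36+23=59
- A+B+C: mass 7+4+4=15, value 36+4+7=47
- A+C+F: mass 7+4+4=15, value 36+7+4=47
- A+B+F: mass 7+4+4=15, value 36+4+4=44
Best: 59 sci.

59 sci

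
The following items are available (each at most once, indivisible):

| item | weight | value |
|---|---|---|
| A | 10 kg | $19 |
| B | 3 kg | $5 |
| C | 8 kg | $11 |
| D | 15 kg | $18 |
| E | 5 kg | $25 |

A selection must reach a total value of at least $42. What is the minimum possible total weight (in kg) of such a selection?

Subsets with value ≥ 42, sorted by total weight:
- A+E: weight 15, value 44
- A+B+E: weight 18, value 49
- D+E: weight 20, value 43
Minimum weight: 15 kg.

15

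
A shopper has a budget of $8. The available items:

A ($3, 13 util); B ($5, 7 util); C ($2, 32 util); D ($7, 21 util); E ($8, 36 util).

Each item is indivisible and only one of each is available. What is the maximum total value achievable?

Check high-value combinations within $8:
- A+C: cost 3+2=5, value 13+32=45
- B+C: cost 5+2=7, value 7+32=39
- E: cost 8, value 36
Best: 45 util.

45 util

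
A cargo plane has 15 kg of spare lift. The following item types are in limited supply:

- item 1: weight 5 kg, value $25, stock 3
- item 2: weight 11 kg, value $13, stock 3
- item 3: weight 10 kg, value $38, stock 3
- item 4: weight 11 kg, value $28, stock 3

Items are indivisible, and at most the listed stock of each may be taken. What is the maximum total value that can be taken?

Best selections within weight 15 and stock limits:
- 3×item 1: weight 15, value 75
- 1×item 1 + 1×item 3: weight 15, value 63
- 2×item 1: weight 10, value 50
- 1×item 3: weight 10, value 38
Best: $75.

$75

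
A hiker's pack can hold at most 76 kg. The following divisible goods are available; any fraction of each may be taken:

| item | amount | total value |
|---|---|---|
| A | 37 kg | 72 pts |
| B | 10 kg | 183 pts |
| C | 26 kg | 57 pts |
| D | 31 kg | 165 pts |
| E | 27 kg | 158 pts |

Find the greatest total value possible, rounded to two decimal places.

Take in order of value per unit:
- B (183/10 per unit): all 10 → value 183, running total 183.00
- E (158/27 per unit): all 27 → value 158, running total 341.00
- D (165/31 per unit): all 31 → value 165, running total 506.00
- C (57/26 per unit): 8 of 26 → value 8×57/26 = 17.5385, running total 523.54
Total 523.54.

523.54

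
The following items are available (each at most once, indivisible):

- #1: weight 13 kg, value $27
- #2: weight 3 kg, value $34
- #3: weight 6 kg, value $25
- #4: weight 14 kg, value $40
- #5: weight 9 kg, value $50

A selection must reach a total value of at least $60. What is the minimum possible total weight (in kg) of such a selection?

12

Subsets with value ≥ 60, sorted by total weight:
- #2+#5: weight 12, value 84
- #3+#5: weight 15, value 75
Minimum weight: 12 kg.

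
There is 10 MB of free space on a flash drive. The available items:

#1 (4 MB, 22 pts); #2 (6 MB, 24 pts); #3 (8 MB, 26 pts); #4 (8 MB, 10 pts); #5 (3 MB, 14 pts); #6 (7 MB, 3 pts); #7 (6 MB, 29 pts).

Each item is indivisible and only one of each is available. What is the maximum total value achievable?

Check high-value combinations within 10 MB:
- #1+#7: size 4+6=10, value 22+29=51
- #1+#2: size 4+6=10, value 22+24=46
- #5+#7: size 3+6=9, value 14+29=43
Best: 51 pts.

51 pts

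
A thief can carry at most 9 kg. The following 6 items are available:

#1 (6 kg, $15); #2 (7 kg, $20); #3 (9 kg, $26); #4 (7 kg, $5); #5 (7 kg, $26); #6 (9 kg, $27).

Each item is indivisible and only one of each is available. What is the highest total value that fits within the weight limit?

Check high-value combinations within 9 kg:
- #6: weight 9, value 27
- #5: weight 7, value 26
- #3: weight 9, value 26
- #2: weight 7, value 20
- #1: weight 6, value 15
Best: $27.

$27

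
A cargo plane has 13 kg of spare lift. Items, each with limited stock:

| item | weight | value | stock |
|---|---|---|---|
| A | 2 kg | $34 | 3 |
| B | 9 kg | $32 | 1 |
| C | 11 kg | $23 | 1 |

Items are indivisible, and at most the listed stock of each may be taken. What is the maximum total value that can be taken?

Top feasible selections:
- 3×A: weight 6, value 102
- 2×A + 1×B: weight 13, value 100
Best: $102.

$102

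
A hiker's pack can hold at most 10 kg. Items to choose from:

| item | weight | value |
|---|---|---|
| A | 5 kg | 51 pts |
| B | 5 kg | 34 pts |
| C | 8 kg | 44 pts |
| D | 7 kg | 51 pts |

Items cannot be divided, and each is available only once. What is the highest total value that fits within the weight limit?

85 pts

Check high-value combinations within 10 kg:
- A+B: weight 5+5=10, value 51+34=85
- A: weight 5, value 51
- D: weight 7, value 51
Best: 85 pts.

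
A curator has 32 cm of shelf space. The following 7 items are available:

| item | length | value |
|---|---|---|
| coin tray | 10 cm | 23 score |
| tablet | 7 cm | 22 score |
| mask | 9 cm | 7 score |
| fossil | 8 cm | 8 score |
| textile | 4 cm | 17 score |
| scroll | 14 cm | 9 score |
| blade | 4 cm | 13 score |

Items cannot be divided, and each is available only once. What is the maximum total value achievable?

Check high-value combinations within 32 cm:
- coin tray+tablet+textile+blade: length 10+7+4+4=25, value 23+22+17+13=75
- coin tray+tablet+fossil+textile: length 10+7+8+4=29, value 23+22+8+17=70
- coin tray+tablet+mask+textile: length 10+7+9+4=30, value 23+22+7+17=69
Best: 75 score.

75 score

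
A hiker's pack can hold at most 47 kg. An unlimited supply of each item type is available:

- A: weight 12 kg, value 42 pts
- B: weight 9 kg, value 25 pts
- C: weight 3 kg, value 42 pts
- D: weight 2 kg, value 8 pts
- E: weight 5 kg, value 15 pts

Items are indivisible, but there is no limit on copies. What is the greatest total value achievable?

638 pts

Best value-per-unit is C at 42/3; filling with it alone gives 15×42 = 630.
Optimal mix: 15×C + 1×D → weight 47, value 638.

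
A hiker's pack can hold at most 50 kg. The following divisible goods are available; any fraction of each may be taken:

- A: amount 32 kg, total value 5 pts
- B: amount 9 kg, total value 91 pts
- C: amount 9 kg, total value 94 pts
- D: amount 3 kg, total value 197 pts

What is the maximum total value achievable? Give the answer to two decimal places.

Take in order of value per unit:
- D (197/3 per unit): all 3 → value 197, running total 197.00
- C (94/9 per unit): all 9 → value 94, running total 291.00
- B (91/9 per unit): all 9 → value 91, running total 382.00
- A (5/32 per unit): 29 of 32 → value 29×5/32 = 4.5313, running total 386.53
Total 386.53.

386.53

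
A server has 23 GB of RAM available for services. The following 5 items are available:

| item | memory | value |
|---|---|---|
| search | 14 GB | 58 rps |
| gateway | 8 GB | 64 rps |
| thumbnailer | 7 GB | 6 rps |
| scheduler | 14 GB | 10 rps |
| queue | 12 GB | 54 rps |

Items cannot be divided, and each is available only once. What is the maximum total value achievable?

Check high-value combinations within 23 GB:
- search+gateway: memory 14+8=22, value 58+64=122
- gateway+queue: memory 8+12=20, value 64+54=118
- gateway+scheduler: memory 8+14=22, value 64+10=74
Best: 122 rps.

122 rps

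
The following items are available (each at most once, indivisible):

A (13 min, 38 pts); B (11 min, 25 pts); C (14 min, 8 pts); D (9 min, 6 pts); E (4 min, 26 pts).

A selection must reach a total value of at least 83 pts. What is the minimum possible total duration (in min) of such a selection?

Subsets with value ≥ 83, sorted by total duration:
- A+B+E: duration 28, value 89
- A+B+D+E: duration 37, value 95
Minimum duration: 28 min.

28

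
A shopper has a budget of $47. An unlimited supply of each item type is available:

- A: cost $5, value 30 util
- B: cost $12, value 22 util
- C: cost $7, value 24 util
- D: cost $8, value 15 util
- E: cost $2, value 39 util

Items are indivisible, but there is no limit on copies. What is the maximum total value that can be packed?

897 util

Best value-per-unit is E at 39/2, and filling with it alone uses cost 23×2=46. No mix of the others beats 23×39 = 897.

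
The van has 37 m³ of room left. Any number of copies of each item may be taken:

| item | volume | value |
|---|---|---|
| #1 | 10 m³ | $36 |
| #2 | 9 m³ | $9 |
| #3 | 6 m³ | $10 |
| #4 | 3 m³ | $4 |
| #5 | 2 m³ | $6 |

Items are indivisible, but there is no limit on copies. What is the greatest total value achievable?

$126

Best value-per-unit is #1 at 36/10; filling with it alone gives 3×36 = 108.
Optimal mix: 3×#1 + 3×#5 → volume 36, value 126.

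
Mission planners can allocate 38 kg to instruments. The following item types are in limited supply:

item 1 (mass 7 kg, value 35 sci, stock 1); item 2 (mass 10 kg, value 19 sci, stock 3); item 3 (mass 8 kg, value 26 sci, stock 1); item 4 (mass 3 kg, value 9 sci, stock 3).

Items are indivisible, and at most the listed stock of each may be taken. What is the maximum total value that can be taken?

108 sci

Best selections within mass 38 and stock limits:
- 1×item 1 + 2×item 2 + 1×item 3 + 1×item 4: mass 38, value 108
- 1×item 1 + 1×item 2 + 1×item 3 + 3×item 4: mass 34, value 107
- 1×item 1 + 2×item 2 + 3×item 4: mass 36, value 100
- 1×item 1 + 2×item 2 + 1×item 3: mass 35, value 99
Best: 108 sci.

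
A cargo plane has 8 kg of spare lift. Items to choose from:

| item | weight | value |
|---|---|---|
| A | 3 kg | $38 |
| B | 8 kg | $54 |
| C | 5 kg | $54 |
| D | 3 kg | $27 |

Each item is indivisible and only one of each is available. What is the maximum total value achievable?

Check high-value combinations within 8 kg:
- A+C: weight 3+5=8, value 38+54=92
- C+D: weight 5+3=8, value 54+27=81
- A+D: weight 3+3=6, value 38+27=65
- C: weight 5, value 54
- B: weight 8, value 54
Best: $92.

$92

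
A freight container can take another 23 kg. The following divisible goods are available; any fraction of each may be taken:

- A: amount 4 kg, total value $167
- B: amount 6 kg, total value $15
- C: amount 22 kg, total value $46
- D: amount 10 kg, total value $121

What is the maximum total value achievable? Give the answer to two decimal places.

Take in order of value per unit:
- A (167/4 per unit): all 4 → value 167, running total 167.00
- D (121/10 per unit): all 10 → value 121, running total 288.00
- B (15/6 per unit): all 6 → value 15, running total 303.00
- C (46/22 per unit): 3 of 22 → value 3×46/22 = 6.2727, running total 309.27
Total 309.27.

309.27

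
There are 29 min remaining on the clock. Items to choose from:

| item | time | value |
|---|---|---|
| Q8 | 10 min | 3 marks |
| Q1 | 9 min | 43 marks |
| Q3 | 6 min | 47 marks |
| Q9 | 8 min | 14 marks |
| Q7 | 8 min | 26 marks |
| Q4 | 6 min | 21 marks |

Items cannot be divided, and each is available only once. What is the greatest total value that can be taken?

137 marks

Check high-value combinations within 29 min:
- Q1+Q3+Q7+Q4: time 9+6+8+6=29, value 43+47+26+21=137
- Q1+Q3+Q9+Q4: time 9+6+8+6=29, value 43+47+14+21=125
- Q1+Q3+Q7: time 9+6+8=23, value 43+47+26=116
- Q1+Q3+Q4: time 9+6+6=21, value 43+47+21=111
Best: 137 marks.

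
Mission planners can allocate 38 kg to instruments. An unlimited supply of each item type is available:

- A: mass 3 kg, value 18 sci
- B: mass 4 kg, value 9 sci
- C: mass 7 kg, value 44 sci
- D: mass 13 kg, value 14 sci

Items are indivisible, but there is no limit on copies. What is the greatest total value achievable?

238 sci

Best value-per-unit is C at 44/7; filling with it alone gives 5×44 = 220.
Optimal mix: 1×A + 5×C → mass 38, value 238.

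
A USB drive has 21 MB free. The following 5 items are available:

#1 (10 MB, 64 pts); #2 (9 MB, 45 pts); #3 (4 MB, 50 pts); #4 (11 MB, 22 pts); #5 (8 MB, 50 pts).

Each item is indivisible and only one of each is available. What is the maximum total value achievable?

145 pts

Check high-value combinations within 21 MB:
- #2+#3+#5: size 9+4+8=21, value 45+50+50=145
- #1+#3: size 10+4=14, value 64+50=114
- #1+#5: size 10+8=18, value 64+50=114
Best: 145 pts.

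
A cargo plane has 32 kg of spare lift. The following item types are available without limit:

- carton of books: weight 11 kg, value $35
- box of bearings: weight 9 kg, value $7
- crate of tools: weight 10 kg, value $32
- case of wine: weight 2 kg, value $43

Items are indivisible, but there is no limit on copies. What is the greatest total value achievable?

Best value-per-unit is case of wine at 43/2, and filling with it alone uses weight 16×2=32. No mix of the others beats 16×43 = 688.

$688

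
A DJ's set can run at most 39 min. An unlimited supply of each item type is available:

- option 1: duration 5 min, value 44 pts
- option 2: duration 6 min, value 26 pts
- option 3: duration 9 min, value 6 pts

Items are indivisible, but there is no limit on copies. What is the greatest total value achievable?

Best value-per-unit is option 1 at 44/5, and filling with it alone uses duration 7×5=35. No mix of the others beats 7×44 = 308.

308 pts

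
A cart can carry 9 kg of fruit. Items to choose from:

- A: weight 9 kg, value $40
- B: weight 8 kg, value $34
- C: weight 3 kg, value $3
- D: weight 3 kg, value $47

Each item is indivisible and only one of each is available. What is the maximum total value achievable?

Check high-value combinations within 9 kg:
- C+D: weight 3+3=6, value 3+47=50
- D: weight 3, value 47
- A: weight 9, value 40
- B: weight 8, value 34
- C: weight 3, value 3
Best: $50.

$50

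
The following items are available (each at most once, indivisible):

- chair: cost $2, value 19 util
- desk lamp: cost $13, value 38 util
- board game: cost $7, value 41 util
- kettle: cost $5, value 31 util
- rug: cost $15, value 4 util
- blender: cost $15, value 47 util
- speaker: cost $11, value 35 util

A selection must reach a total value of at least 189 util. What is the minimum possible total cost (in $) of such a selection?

Subsets with value ≥ 189, sorted by total cost:
- desk lamp+board game+kettle+blender+speaker: cost 51, value 192
- chair+desk lamp+board game+kettle+blender+speaker: cost 53, value 211
- desk lamp+board game+kettle+rug+blender+speaker: cost 66, value 196
- chair+desk lamp+board game+kettle+rug+blender+speaker: cost 68, value 215
Minimum cost: 51 $.

51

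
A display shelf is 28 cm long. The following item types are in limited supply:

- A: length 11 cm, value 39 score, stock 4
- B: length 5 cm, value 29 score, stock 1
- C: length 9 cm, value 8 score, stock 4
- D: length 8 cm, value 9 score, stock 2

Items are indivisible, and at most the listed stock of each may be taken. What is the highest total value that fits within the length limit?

Best selections within length 28 and stock limits:
- 2×A + 1×B: length 27, value 107
- 2×A: length 22, value 78
- 1×A + 1×B + 1×D: length 24, value 77
- 1×A + 1×B + 1×C: length 25, value 76
Best: 107 score.

107 score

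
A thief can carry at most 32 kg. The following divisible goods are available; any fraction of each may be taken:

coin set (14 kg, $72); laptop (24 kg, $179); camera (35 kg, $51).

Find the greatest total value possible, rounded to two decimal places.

220.14

Take in order of value per unit:
- laptop (179/24 per unit): all 24 → value 179, running total 179.00
- coin set (72/14 per unit): 8 of 14 → value 8×72/14 = 41.1429, running total 220.14
Total 220.14.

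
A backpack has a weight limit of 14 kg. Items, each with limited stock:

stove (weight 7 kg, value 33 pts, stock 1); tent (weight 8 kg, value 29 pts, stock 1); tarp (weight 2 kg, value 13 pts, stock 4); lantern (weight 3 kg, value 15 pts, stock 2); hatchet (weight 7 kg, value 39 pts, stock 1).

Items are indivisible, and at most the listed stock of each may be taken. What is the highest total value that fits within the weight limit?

Top feasible selections:
- 4×tarp + 2×lantern: weight 14, value 82
- 2×tarp + 1×lantern + 1×hatchet: weight 14, value 80
- 3×tarp + 1×hatchet: weight 13, value 78
Best: 82 pts.

82 pts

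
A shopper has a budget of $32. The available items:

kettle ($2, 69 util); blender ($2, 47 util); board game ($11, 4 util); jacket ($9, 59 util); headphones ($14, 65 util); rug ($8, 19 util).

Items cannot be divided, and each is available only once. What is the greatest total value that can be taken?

Check high-value combinations within $32:
- kettle+blender+jacket+headphones: cost 2+2+9+14=27, value 69+47+59+65=240
- kettle+blender+headphones+rug: cost 2+2+14+8=26, value 69+47+65+19=200
- kettle+blender+board game+jacket+rug: cost 2+2+11+9+8=32, value 69+47+4+59+19=198
Best: 240 util.

240 util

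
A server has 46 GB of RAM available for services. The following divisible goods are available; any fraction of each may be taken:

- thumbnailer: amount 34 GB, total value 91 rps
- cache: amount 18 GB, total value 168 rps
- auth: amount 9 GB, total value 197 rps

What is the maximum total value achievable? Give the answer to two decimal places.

415.85

Take in order of value per unit:
- auth (197/9 per unit): all 9 → value 197, running total 197.00
- cache (168/18 per unit): all 18 → value 168, running total 365.00
- thumbnailer (91/34 per unit): 19 of 34 → value 19×91/34 = 50.8529, running total 415.85
Total 415.85.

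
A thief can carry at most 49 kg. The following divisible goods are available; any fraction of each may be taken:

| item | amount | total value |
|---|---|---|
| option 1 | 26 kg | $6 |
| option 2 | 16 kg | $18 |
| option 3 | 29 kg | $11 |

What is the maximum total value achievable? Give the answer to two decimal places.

Take in order of value per unit:
- option 2 (18/16 per unit): all 16 → value 18, running total 18.00
- option 3 (11/29 per unit): all 29 → value 11, running total 29.00
- option 1 (6/26 per unit): 4 of 26 → value 4×6/26 = 0.9231, running total 29.92
Total 29.92.

29.92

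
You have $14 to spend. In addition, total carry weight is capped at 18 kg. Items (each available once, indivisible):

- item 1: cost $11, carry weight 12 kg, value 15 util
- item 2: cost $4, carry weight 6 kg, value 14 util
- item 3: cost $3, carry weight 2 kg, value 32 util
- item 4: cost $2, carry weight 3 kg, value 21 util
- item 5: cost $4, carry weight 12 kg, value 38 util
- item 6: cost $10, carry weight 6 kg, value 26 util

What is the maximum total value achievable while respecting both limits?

Feasible sets respecting both limits:
- item 3+item 4+item 5: cost 9, carry weight 17, value 91
- item 3+item 5: cost 7, carry weight 14, value 70
- item 2+item 3+item 4: cost 9, carry weight 11, value 67
Best: 91 util.

91 util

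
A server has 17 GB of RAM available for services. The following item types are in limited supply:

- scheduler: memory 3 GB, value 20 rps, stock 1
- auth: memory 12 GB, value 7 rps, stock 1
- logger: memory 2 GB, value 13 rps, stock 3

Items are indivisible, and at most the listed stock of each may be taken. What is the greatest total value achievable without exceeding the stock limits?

Top feasible selections:
- 1×scheduler + 3×logger: memory 9, value 59
- 1×scheduler + 2×logger: memory 7, value 46
Best: 59 rps.

59 rps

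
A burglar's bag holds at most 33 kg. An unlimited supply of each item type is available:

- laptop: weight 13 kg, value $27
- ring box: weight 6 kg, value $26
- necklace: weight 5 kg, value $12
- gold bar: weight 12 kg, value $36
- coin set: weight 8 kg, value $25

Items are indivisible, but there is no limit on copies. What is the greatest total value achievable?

$130

Best value-per-unit is ring box at 26/6, and filling with it alone uses weight 5×6=30. No mix of the others beats 5×26 = 130.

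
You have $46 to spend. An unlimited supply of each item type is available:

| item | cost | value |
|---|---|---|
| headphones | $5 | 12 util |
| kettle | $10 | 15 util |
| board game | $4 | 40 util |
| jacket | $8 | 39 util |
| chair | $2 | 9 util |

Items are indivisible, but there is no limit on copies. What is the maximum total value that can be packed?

449 util

Best value-per-unit is board game at 40/4; filling with it alone gives 11×40 = 440.
Optimal mix: 11×board game + 1×chair → cost 46, value 449.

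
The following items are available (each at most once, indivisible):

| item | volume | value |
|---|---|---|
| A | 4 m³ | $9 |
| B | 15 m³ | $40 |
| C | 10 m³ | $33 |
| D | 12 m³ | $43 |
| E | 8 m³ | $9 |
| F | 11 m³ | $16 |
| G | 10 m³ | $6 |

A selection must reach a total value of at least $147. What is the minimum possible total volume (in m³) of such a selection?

60

Subsets with value ≥ 147, sorted by total volume:
- A+B+C+D+E+F: volume 60, value 150
- A+B+C+D+F+G: volume 62, value 147
- B+C+D+E+F+G: volume 66, value 147
- A+B+C+D+E+F+G: volume 70, value 156
Minimum volume: 60 m³.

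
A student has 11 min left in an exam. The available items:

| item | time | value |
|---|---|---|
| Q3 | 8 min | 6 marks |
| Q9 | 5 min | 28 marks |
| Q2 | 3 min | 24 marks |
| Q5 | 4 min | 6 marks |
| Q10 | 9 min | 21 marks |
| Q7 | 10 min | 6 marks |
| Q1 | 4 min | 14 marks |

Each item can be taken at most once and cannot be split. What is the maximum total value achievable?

Check high-value combinations within 11 min:
- Q9+Q2: time 5+3=8, value 28+24=52
- Q2+Q5+Q1: time 3+4+4=11, value 24+6+14=44
- Q9+Q1: time 5+4=9, value 28+14=42
- Q2+Q1: time 3+4=7, value 24+14=38
Best: 52 marks.

52 marks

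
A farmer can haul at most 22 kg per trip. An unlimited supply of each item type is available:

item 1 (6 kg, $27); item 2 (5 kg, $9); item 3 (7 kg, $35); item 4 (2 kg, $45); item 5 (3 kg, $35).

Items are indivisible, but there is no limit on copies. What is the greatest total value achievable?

$495

Best value-per-unit is item 4 at 45/2, and filling with it alone uses weight 11×2=22. No mix of the others beats 11×45 = 495.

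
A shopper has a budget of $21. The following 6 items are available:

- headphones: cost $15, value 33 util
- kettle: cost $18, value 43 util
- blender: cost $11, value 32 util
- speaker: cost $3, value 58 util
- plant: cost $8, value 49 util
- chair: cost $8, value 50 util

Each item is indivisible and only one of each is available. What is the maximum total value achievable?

Check high-value combinations within $21:
- speaker+plant+chair: cost 3+8+8=19, value 58+49+50=157
- speaker+chair: cost 3+8=11, value 58+50=108
- speaker+plant: cost 3+8=11, value 58+49=107
- kettle+speaker: cost 18+3=21, value 43+58=101
Best: 157 util.

157 util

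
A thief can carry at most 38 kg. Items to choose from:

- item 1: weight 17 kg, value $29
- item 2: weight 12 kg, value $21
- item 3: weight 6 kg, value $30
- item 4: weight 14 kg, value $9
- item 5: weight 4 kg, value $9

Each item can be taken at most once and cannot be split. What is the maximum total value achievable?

$80

This is a 0/1 knapsack; check combinations near the capacity.
- item 1+item 2+item 3: weight 17+12+6=35, value 29+21+30=80
- item 2+item 3+item 4+item 5: weight 12+6+14+4=36, value 21+30+9+9=69
- item 1+item 3+item 5: weight 17+6+4=27, value 29+30+9=68
- item 1+item 3+item 4: weight 17+6+14=37, value 29+30+9=68
Best: $80.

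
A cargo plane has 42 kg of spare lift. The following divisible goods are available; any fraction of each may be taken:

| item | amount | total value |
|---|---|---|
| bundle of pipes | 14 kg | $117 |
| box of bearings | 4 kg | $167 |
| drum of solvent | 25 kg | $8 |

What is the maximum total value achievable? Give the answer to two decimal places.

291.68

Take in order of value per unit:
- box of bearings (167/4 per unit): all 4 → value 167, running total 167.00
- bundle of pipes (117/14 per unit): all 14 → value 117, running total 284.00
- drum of solvent (8/25 per unit): 24 of 25 → value 24×8/25 = 7.6800, running total 291.68
Total 291.68.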